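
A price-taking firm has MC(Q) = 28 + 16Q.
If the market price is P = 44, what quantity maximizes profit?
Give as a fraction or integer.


In perfect competition, profit is maximized where P = MC.
44 = 28 + 16Q
16 = 16Q
Q* = 16/16 = 1

1


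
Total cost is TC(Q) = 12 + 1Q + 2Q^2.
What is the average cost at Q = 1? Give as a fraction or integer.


TC(1) = 12 + 1*1 + 2*1^2
TC(1) = 12 + 1 + 2 = 15
AC = TC/Q = 15/1 = 15

15


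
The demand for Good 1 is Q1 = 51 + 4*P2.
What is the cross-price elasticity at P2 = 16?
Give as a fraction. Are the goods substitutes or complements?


dQ1/dP2 = 4
At P2 = 16: Q1 = 51 + 4*16 = 115
Exy = (dQ1/dP2)(P2/Q1) = 4 * 16 / 115 = 64/115
Since Exy > 0, the goods are substitutes.

64/115 (substitutes)


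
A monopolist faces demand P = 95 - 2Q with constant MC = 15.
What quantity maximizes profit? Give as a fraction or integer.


TR = P*Q = (95 - 2Q)Q = 95Q - 2Q^2
MR = dTR/dQ = 95 - 4Q
Set MR = MC:
95 - 4Q = 15
80 = 4Q
Q* = 80/4 = 20

20


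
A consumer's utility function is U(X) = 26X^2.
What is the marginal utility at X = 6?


MU = dU/dX = 26*2*X^(2-1)
MU = 52*X^1
At X = 6:
MU = 52 * 6^1
MU = 52 * 6 = 312

312


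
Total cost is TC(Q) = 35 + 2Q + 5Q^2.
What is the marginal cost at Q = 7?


MC = dTC/dQ = 2 + 2*5*Q
At Q = 7:
MC = 2 + 10*7
MC = 2 + 70 = 72

72


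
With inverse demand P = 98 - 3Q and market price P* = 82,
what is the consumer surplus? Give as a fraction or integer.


Maximum willingness to pay (at Q=0): P_max = 98
Quantity demanded at P* = 82:
Q* = (98 - 82)/3 = 16/3
CS = (1/2) * Q* * (P_max - P*)
CS = (1/2) * 16/3 * (98 - 82)
CS = (1/2) * 16/3 * 16 = 128/3

128/3


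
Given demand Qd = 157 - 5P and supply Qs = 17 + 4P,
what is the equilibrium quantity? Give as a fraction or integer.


First find equilibrium price:
157 - 5P = 17 + 4P
P* = 140/9 = 140/9
Then substitute into demand:
Q* = 157 - 5 * 140/9 = 713/9

713/9


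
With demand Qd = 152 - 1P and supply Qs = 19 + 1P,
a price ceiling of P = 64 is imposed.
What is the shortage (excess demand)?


At P = 64:
Qd = 152 - 1*64 = 88
Qs = 19 + 1*64 = 83
Shortage = Qd - Qs = 88 - 83 = 5

5


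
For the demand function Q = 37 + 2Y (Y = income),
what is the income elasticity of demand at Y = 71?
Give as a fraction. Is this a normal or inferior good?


dQ/dY = 2
At Y = 71: Q = 37 + 2*71 = 179
Ey = (dQ/dY)(Y/Q) = 2 * 71 / 179 = 142/179
Since Ey > 0, this is a normal good.

142/179 (normal good)


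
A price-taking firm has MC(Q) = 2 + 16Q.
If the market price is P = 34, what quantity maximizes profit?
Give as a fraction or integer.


In perfect competition, profit is maximized where P = MC.
34 = 2 + 16Q
32 = 16Q
Q* = 32/16 = 2

2


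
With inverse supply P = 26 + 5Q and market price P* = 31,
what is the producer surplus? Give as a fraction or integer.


Minimum supply price (at Q=0): P_min = 26
Quantity supplied at P* = 31:
Q* = (31 - 26)/5 = 1
PS = (1/2) * Q* * (P* - P_min)
PS = (1/2) * 1 * (31 - 26)
PS = (1/2) * 1 * 5 = 5/2

5/2


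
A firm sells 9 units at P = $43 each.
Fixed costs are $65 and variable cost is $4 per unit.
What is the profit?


Total Revenue = P * Q = 43 * 9 = $387
Total Cost = FC + VC*Q = 65 + 4*9 = $101
Profit = TR - TC = 387 - 101 = $286

$286


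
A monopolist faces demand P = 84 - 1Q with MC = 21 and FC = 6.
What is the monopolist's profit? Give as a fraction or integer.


MR = MC: 84 - 2Q = 21
Q* = 63/2
P* = 84 - 1*63/2 = 105/2
Profit = (P* - MC)*Q* - FC
= (105/2 - 21)*63/2 - 6
= 63/2*63/2 - 6
= 3969/4 - 6 = 3945/4

3945/4


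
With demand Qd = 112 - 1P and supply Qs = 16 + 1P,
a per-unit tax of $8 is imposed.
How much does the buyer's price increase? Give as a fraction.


With a per-unit tax, the buyer's price increase depends on relative slopes.
Supply slope: d = 1, Demand slope: b = 1
Buyer's price increase = d * tax / (b + d)
= 1 * 8 / (1 + 1)
= 8 / 2 = 4

4


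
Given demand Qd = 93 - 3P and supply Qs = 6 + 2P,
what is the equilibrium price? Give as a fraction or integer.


At equilibrium, Qd = Qs.
93 - 3P = 6 + 2P
93 - 6 = 3P + 2P
87 = 5P
P* = 87/5 = 87/5

87/5


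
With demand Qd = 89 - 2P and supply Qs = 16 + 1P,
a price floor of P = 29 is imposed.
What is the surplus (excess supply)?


At P = 29:
Qd = 89 - 2*29 = 31
Qs = 16 + 1*29 = 45
Surplus = Qs - Qd = 45 - 31 = 14

14


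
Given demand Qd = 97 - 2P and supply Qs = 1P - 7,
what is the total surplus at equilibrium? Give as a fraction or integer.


Find equilibrium: 97 - 2P = 1P - 7
97 + 7 = 3P
P* = 104/3 = 104/3
Q* = 1*104/3 - 7 = 83/3
Inverse demand: P = 97/2 - Q/2, so P_max = 97/2
Inverse supply: P = 7 + Q/1, so P_min = 7
CS = (1/2) * 83/3 * (97/2 - 104/3) = 6889/36
PS = (1/2) * 83/3 * (104/3 - 7) = 6889/18
TS = CS + PS = 6889/36 + 6889/18 = 6889/12

6889/12


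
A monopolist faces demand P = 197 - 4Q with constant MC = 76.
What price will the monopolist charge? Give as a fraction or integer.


MR = 197 - 8Q
Set MR = MC: 197 - 8Q = 76
Q* = 121/8
Substitute into demand:
P* = 197 - 4*121/8 = 273/2

273/2


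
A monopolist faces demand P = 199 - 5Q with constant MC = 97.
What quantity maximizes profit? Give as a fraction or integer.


TR = P*Q = (199 - 5Q)Q = 199Q - 5Q^2
MR = dTR/dQ = 199 - 10Q
Set MR = MC:
199 - 10Q = 97
102 = 10Q
Q* = 102/10 = 51/5

51/5


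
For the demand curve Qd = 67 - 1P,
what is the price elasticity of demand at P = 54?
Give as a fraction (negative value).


dQ/dP = -1
At P = 54: Q = 67 - 1*54 = 13
E = (dQ/dP)(P/Q) = (-1)(54/13) = -54/13

-54/13


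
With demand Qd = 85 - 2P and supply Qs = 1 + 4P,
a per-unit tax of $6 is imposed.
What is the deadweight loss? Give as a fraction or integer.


Pre-tax equilibrium quantity: Q* = 57
Post-tax equilibrium quantity: Q_tax = 49
Reduction in quantity: Q* - Q_tax = 8
DWL = (1/2) * tax * (Q* - Q_tax)
DWL = (1/2) * 6 * 8 = 24

24


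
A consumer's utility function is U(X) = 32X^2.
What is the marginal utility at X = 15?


MU = dU/dX = 32*2*X^(2-1)
MU = 64*X^1
At X = 15:
MU = 64 * 15^1
MU = 64 * 15 = 960

960


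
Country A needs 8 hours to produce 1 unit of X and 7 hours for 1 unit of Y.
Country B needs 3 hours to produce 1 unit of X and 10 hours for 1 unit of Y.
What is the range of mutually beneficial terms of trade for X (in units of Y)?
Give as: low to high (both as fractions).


Opportunity cost of X for Country A = hours_X / hours_Y = 8/7 = 8/7 units of Y
Opportunity cost of X for Country B = hours_X / hours_Y = 3/10 = 3/10 units of Y
Terms of trade must be between the two opportunity costs.
Range: 3/10 to 8/7

3/10 to 8/7


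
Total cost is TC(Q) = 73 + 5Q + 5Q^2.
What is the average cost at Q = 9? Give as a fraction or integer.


TC(9) = 73 + 5*9 + 5*9^2
TC(9) = 73 + 45 + 405 = 523
AC = TC/Q = 523/9 = 523/9

523/9


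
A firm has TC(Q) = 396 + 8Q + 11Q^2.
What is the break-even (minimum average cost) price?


AC(Q) = 396/Q + 8 + 11Q
To minimize: dAC/dQ = -396/Q^2 + 11 = 0
Q^2 = 396/11 = 36
Q* = 6
Min AC = 396/6 + 8 + 11*6
Min AC = 66 + 8 + 66 = 140

140


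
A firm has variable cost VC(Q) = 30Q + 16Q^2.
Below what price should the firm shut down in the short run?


AVC(Q) = VC(Q)/Q = 30 + 16Q
AVC is increasing in Q, so minimum AVC is at Q -> 0+.
Min AVC = 30
The firm should shut down if P < 30.

30


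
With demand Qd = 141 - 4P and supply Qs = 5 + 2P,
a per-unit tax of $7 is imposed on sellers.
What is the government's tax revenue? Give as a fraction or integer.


With tax on sellers, new supply: Qs' = 5 + 2(P - 7)
= 2P - 9
New equilibrium quantity:
Q_new = 41
Tax revenue = tax * Q_new = 7 * 41 = 287

287


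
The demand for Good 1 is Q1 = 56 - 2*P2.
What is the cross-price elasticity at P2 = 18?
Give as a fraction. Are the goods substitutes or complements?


dQ1/dP2 = -2
At P2 = 18: Q1 = 56 - 2*18 = 20
Exy = (dQ1/dP2)(P2/Q1) = -2 * 18 / 20 = -9/5
Since Exy < 0, the goods are complements.

-9/5 (complements)


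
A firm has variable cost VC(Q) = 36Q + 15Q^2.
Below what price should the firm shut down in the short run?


AVC(Q) = VC(Q)/Q = 36 + 15Q
AVC is increasing in Q, so minimum AVC is at Q -> 0+.
Min AVC = 36
The firm should shut down if P < 36.

36


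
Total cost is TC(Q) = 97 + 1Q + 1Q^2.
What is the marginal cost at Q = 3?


MC = dTC/dQ = 1 + 2*1*Q
At Q = 3:
MC = 1 + 2*3
MC = 1 + 6 = 7

7


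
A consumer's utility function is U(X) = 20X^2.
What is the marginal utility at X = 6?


MU = dU/dX = 20*2*X^(2-1)
MU = 40*X^1
At X = 6:
MU = 40 * 6^1
MU = 40 * 6 = 240

240


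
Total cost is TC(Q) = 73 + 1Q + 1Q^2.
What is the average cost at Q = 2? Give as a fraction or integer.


TC(2) = 73 + 1*2 + 1*2^2
TC(2) = 73 + 2 + 4 = 79
AC = TC/Q = 79/2 = 79/2

79/2


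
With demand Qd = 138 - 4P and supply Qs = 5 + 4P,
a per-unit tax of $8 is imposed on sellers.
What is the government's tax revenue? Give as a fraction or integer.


With tax on sellers, new supply: Qs' = 5 + 4(P - 8)
= 4P - 27
New equilibrium quantity:
Q_new = 111/2
Tax revenue = tax * Q_new = 8 * 111/2 = 444

444


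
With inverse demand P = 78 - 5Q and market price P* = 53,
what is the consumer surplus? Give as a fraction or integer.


Maximum willingness to pay (at Q=0): P_max = 78
Quantity demanded at P* = 53:
Q* = (78 - 53)/5 = 5
CS = (1/2) * Q* * (P_max - P*)
CS = (1/2) * 5 * (78 - 53)
CS = (1/2) * 5 * 25 = 125/2

125/2


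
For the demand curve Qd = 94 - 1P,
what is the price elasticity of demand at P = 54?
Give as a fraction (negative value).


dQ/dP = -1
At P = 54: Q = 94 - 1*54 = 40
E = (dQ/dP)(P/Q) = (-1)(54/40) = -27/20

-27/20


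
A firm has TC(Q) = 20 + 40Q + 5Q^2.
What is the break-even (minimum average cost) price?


AC(Q) = 20/Q + 40 + 5Q
To minimize: dAC/dQ = -20/Q^2 + 5 = 0
Q^2 = 20/5 = 4
Q* = 2
Min AC = 20/2 + 40 + 5*2
Min AC = 10 + 40 + 10 = 60

60


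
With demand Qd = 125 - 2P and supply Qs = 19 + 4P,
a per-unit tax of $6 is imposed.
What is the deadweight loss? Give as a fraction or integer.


Pre-tax equilibrium quantity: Q* = 269/3
Post-tax equilibrium quantity: Q_tax = 245/3
Reduction in quantity: Q* - Q_tax = 8
DWL = (1/2) * tax * (Q* - Q_tax)
DWL = (1/2) * 6 * 8 = 24

24


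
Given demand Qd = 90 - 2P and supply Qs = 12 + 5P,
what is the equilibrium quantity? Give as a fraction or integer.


First find equilibrium price:
90 - 2P = 12 + 5P
P* = 78/7 = 78/7
Then substitute into demand:
Q* = 90 - 2 * 78/7 = 474/7

474/7


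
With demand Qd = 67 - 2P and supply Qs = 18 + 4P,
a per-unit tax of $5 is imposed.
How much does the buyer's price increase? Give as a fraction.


With a per-unit tax, the buyer's price increase depends on relative slopes.
Supply slope: d = 4, Demand slope: b = 2
Buyer's price increase = d * tax / (b + d)
= 4 * 5 / (2 + 4)
= 20 / 6 = 10/3

10/3


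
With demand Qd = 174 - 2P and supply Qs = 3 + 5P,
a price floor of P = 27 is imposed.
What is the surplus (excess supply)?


At P = 27:
Qd = 174 - 2*27 = 120
Qs = 3 + 5*27 = 138
Surplus = Qs - Qd = 138 - 120 = 18

18


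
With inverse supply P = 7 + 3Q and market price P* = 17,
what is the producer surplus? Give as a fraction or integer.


Minimum supply price (at Q=0): P_min = 7
Quantity supplied at P* = 17:
Q* = (17 - 7)/3 = 10/3
PS = (1/2) * Q* * (P* - P_min)
PS = (1/2) * 10/3 * (17 - 7)
PS = (1/2) * 10/3 * 10 = 50/3

50/3


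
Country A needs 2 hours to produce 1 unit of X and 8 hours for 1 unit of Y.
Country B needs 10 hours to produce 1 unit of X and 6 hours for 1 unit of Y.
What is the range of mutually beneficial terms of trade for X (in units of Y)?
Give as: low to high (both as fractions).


Opportunity cost of X for Country A = hours_X / hours_Y = 2/8 = 1/4 units of Y
Opportunity cost of X for Country B = hours_X / hours_Y = 10/6 = 5/3 units of Y
Terms of trade must be between the two opportunity costs.
Range: 1/4 to 5/3

1/4 to 5/3


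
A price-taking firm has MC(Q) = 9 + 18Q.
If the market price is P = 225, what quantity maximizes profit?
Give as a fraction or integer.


In perfect competition, profit is maximized where P = MC.
225 = 9 + 18Q
216 = 18Q
Q* = 216/18 = 12

12


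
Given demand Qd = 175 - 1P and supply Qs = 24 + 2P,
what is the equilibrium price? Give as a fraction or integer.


At equilibrium, Qd = Qs.
175 - 1P = 24 + 2P
175 - 24 = 1P + 2P
151 = 3P
P* = 151/3 = 151/3

151/3


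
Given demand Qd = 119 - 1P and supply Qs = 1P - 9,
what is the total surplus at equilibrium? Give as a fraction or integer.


Find equilibrium: 119 - 1P = 1P - 9
119 + 9 = 2P
P* = 128/2 = 64
Q* = 1*64 - 9 = 55
Inverse demand: P = 119 - Q/1, so P_max = 119
Inverse supply: P = 9 + Q/1, so P_min = 9
CS = (1/2) * 55 * (119 - 64) = 3025/2
PS = (1/2) * 55 * (64 - 9) = 3025/2
TS = CS + PS = 3025/2 + 3025/2 = 3025

3025


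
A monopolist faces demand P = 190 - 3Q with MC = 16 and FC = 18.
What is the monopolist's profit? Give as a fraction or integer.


MR = MC: 190 - 6Q = 16
Q* = 29
P* = 190 - 3*29 = 103
Profit = (P* - MC)*Q* - FC
= (103 - 16)*29 - 18
= 87*29 - 18
= 2523 - 18 = 2505

2505


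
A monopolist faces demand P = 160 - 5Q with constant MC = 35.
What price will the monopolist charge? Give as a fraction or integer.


MR = 160 - 10Q
Set MR = MC: 160 - 10Q = 35
Q* = 25/2
Substitute into demand:
P* = 160 - 5*25/2 = 195/2

195/2


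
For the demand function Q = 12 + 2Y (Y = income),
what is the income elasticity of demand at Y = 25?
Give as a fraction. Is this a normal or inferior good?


dQ/dY = 2
At Y = 25: Q = 12 + 2*25 = 62
Ey = (dQ/dY)(Y/Q) = 2 * 25 / 62 = 25/31
Since Ey > 0, this is a normal good.

25/31 (normal good)


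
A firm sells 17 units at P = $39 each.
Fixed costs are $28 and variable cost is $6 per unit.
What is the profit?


Total Revenue = P * Q = 39 * 17 = $663
Total Cost = FC + VC*Q = 28 + 6*17 = $130
Profit = TR - TC = 663 - 130 = $533

$533


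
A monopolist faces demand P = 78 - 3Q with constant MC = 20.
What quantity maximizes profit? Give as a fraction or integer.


TR = P*Q = (78 - 3Q)Q = 78Q - 3Q^2
MR = dTR/dQ = 78 - 6Q
Set MR = MC:
78 - 6Q = 20
58 = 6Q
Q* = 58/6 = 29/3

29/3


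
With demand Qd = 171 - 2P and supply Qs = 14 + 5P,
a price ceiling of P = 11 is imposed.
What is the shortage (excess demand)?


At P = 11:
Qd = 171 - 2*11 = 149
Qs = 14 + 5*11 = 69
Shortage = Qd - Qs = 149 - 69 = 80

80


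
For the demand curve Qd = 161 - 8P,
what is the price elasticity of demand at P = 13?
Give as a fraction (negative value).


dQ/dP = -8
At P = 13: Q = 161 - 8*13 = 57
E = (dQ/dP)(P/Q) = (-8)(13/57) = -104/57

-104/57


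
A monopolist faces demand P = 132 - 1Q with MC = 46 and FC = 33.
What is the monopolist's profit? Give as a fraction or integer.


MR = MC: 132 - 2Q = 46
Q* = 43
P* = 132 - 1*43 = 89
Profit = (P* - MC)*Q* - FC
= (89 - 46)*43 - 33
= 43*43 - 33
= 1849 - 33 = 1816

1816


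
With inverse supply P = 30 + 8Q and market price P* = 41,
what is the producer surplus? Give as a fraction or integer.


Minimum supply price (at Q=0): P_min = 30
Quantity supplied at P* = 41:
Q* = (41 - 30)/8 = 11/8
PS = (1/2) * Q* * (P* - P_min)
PS = (1/2) * 11/8 * (41 - 30)
PS = (1/2) * 11/8 * 11 = 121/16

121/16


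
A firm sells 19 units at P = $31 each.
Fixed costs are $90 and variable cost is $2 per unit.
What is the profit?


Total Revenue = P * Q = 31 * 19 = $589
Total Cost = FC + VC*Q = 90 + 2*19 = $128
Profit = TR - TC = 589 - 128 = $461

$461


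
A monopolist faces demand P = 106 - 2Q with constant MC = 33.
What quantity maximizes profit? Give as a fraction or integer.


TR = P*Q = (106 - 2Q)Q = 106Q - 2Q^2
MR = dTR/dQ = 106 - 4Q
Set MR = MC:
106 - 4Q = 33
73 = 4Q
Q* = 73/4 = 73/4

73/4


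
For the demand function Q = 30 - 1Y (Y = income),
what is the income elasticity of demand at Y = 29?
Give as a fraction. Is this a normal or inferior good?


dQ/dY = -1
At Y = 29: Q = 30 - 1*29 = 1
Ey = (dQ/dY)(Y/Q) = -1 * 29 / 1 = -29
Since Ey < 0, this is a inferior good.

-29 (inferior good)


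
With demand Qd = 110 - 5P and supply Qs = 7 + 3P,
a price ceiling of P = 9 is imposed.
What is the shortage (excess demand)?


At P = 9:
Qd = 110 - 5*9 = 65
Qs = 7 + 3*9 = 34
Shortage = Qd - Qs = 65 - 34 = 31

31


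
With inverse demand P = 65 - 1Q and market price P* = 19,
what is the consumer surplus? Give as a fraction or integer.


Maximum willingness to pay (at Q=0): P_max = 65
Quantity demanded at P* = 19:
Q* = (65 - 19)/1 = 46
CS = (1/2) * Q* * (P_max - P*)
CS = (1/2) * 46 * (65 - 19)
CS = (1/2) * 46 * 46 = 1058

1058


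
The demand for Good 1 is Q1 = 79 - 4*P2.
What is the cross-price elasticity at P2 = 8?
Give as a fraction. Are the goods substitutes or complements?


dQ1/dP2 = -4
At P2 = 8: Q1 = 79 - 4*8 = 47
Exy = (dQ1/dP2)(P2/Q1) = -4 * 8 / 47 = -32/47
Since Exy < 0, the goods are complements.

-32/47 (complements)


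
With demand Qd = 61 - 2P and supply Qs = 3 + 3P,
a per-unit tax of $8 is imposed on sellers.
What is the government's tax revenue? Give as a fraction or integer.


With tax on sellers, new supply: Qs' = 3 + 3(P - 8)
= 3P - 21
New equilibrium quantity:
Q_new = 141/5
Tax revenue = tax * Q_new = 8 * 141/5 = 1128/5

1128/5


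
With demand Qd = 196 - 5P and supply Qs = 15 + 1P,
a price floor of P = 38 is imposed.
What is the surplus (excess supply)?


At P = 38:
Qd = 196 - 5*38 = 6
Qs = 15 + 1*38 = 53
Surplus = Qs - Qd = 53 - 6 = 47

47


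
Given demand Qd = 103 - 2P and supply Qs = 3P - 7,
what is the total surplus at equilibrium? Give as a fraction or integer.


Find equilibrium: 103 - 2P = 3P - 7
103 + 7 = 5P
P* = 110/5 = 22
Q* = 3*22 - 7 = 59
Inverse demand: P = 103/2 - Q/2, so P_max = 103/2
Inverse supply: P = 7/3 + Q/3, so P_min = 7/3
CS = (1/2) * 59 * (103/2 - 22) = 3481/4
PS = (1/2) * 59 * (22 - 7/3) = 3481/6
TS = CS + PS = 3481/4 + 3481/6 = 17405/12

17405/12


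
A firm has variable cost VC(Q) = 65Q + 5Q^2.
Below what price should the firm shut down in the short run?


AVC(Q) = VC(Q)/Q = 65 + 5Q
AVC is increasing in Q, so minimum AVC is at Q -> 0+.
Min AVC = 65
The firm should shut down if P < 65.

65


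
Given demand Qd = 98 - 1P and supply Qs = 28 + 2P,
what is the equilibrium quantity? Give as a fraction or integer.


First find equilibrium price:
98 - 1P = 28 + 2P
P* = 70/3 = 70/3
Then substitute into demand:
Q* = 98 - 1 * 70/3 = 224/3

224/3


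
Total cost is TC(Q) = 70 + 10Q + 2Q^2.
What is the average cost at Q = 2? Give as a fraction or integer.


TC(2) = 70 + 10*2 + 2*2^2
TC(2) = 70 + 20 + 8 = 98
AC = TC/Q = 98/2 = 49

49


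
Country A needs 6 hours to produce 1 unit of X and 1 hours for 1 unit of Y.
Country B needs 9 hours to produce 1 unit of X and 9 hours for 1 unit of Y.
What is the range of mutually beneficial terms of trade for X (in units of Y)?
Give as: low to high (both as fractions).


Opportunity cost of X for Country A = hours_X / hours_Y = 6/1 = 6 units of Y
Opportunity cost of X for Country B = hours_X / hours_Y = 9/9 = 1 units of Y
Terms of trade must be between the two opportunity costs.
Range: 1 to 6

1 to 6


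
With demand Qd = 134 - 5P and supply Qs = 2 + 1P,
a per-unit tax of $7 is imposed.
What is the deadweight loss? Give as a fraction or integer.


Pre-tax equilibrium quantity: Q* = 24
Post-tax equilibrium quantity: Q_tax = 109/6
Reduction in quantity: Q* - Q_tax = 35/6
DWL = (1/2) * tax * (Q* - Q_tax)
DWL = (1/2) * 7 * 35/6 = 245/12

245/12


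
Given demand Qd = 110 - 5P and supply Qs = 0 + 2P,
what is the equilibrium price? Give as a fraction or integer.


At equilibrium, Qd = Qs.
110 - 5P = 0 + 2P
110 - 0 = 5P + 2P
110 = 7P
P* = 110/7 = 110/7

110/7


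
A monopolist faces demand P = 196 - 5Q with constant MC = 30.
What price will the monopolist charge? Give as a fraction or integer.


MR = 196 - 10Q
Set MR = MC: 196 - 10Q = 30
Q* = 83/5
Substitute into demand:
P* = 196 - 5*83/5 = 113

113


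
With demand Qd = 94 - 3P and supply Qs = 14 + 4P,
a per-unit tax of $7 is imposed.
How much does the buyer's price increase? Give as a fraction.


With a per-unit tax, the buyer's price increase depends on relative slopes.
Supply slope: d = 4, Demand slope: b = 3
Buyer's price increase = d * tax / (b + d)
= 4 * 7 / (3 + 4)
= 28 / 7 = 4

4


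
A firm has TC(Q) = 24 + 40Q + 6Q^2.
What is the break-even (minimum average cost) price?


AC(Q) = 24/Q + 40 + 6Q
To minimize: dAC/dQ = -24/Q^2 + 6 = 0
Q^2 = 24/6 = 4
Q* = 2
Min AC = 24/2 + 40 + 6*2
Min AC = 12 + 40 + 12 = 64

64


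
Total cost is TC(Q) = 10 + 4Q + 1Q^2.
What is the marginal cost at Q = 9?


MC = dTC/dQ = 4 + 2*1*Q
At Q = 9:
MC = 4 + 2*9
MC = 4 + 18 = 22

22


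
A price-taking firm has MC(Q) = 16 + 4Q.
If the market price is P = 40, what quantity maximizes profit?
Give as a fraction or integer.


In perfect competition, profit is maximized where P = MC.
40 = 16 + 4Q
24 = 4Q
Q* = 24/4 = 6

6


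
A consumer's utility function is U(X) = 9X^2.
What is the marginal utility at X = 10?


MU = dU/dX = 9*2*X^(2-1)
MU = 18*X^1
At X = 10:
MU = 18 * 10^1
MU = 18 * 10 = 180

180


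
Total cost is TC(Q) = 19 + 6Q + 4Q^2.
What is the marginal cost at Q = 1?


MC = dTC/dQ = 6 + 2*4*Q
At Q = 1:
MC = 6 + 8*1
MC = 6 + 8 = 14

14


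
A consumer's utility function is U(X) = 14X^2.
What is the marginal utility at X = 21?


MU = dU/dX = 14*2*X^(2-1)
MU = 28*X^1
At X = 21:
MU = 28 * 21^1
MU = 28 * 21 = 588

588


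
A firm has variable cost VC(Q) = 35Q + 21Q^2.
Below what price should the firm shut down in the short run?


AVC(Q) = VC(Q)/Q = 35 + 21Q
AVC is increasing in Q, so minimum AVC is at Q -> 0+.
Min AVC = 35
The firm should shut down if P < 35.

35


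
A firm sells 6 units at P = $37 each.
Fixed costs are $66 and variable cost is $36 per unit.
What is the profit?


Total Revenue = P * Q = 37 * 6 = $222
Total Cost = FC + VC*Q = 66 + 36*6 = $282
Profit = TR - TC = 222 - 282 = $-60

$-60


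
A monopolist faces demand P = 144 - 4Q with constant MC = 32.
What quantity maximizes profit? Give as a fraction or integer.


TR = P*Q = (144 - 4Q)Q = 144Q - 4Q^2
MR = dTR/dQ = 144 - 8Q
Set MR = MC:
144 - 8Q = 32
112 = 8Q
Q* = 112/8 = 14

14


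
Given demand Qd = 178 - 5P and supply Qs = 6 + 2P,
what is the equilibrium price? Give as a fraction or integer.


At equilibrium, Qd = Qs.
178 - 5P = 6 + 2P
178 - 6 = 5P + 2P
172 = 7P
P* = 172/7 = 172/7

172/7


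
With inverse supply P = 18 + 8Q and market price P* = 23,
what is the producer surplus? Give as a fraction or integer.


Minimum supply price (at Q=0): P_min = 18
Quantity supplied at P* = 23:
Q* = (23 - 18)/8 = 5/8
PS = (1/2) * Q* * (P* - P_min)
PS = (1/2) * 5/8 * (23 - 18)
PS = (1/2) * 5/8 * 5 = 25/16

25/16


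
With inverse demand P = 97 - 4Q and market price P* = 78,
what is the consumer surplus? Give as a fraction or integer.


Maximum willingness to pay (at Q=0): P_max = 97
Quantity demanded at P* = 78:
Q* = (97 - 78)/4 = 19/4
CS = (1/2) * Q* * (P_max - P*)
CS = (1/2) * 19/4 * (97 - 78)
CS = (1/2) * 19/4 * 19 = 361/8

361/8


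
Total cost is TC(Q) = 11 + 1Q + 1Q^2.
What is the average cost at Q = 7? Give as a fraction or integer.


TC(7) = 11 + 1*7 + 1*7^2
TC(7) = 11 + 7 + 49 = 67
AC = TC/Q = 67/7 = 67/7

67/7


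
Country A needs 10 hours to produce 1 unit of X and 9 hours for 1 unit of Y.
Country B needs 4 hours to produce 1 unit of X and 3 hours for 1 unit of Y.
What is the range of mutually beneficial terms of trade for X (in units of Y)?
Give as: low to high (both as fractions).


Opportunity cost of X for Country A = hours_X / hours_Y = 10/9 = 10/9 units of Y
Opportunity cost of X for Country B = hours_X / hours_Y = 4/3 = 4/3 units of Y
Terms of trade must be between the two opportunity costs.
Range: 10/9 to 4/3

10/9 to 4/3


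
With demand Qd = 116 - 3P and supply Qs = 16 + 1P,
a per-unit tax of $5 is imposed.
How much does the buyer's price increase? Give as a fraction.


With a per-unit tax, the buyer's price increase depends on relative slopes.
Supply slope: d = 1, Demand slope: b = 3
Buyer's price increase = d * tax / (b + d)
= 1 * 5 / (3 + 1)
= 5 / 4 = 5/4

5/4


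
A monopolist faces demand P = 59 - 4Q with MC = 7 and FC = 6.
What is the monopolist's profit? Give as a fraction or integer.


MR = MC: 59 - 8Q = 7
Q* = 13/2
P* = 59 - 4*13/2 = 33
Profit = (P* - MC)*Q* - FC
= (33 - 7)*13/2 - 6
= 26*13/2 - 6
= 169 - 6 = 163

163


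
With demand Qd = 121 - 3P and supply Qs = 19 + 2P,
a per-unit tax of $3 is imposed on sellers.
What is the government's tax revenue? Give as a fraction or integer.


With tax on sellers, new supply: Qs' = 19 + 2(P - 3)
= 13 + 2P
New equilibrium quantity:
Q_new = 281/5
Tax revenue = tax * Q_new = 3 * 281/5 = 843/5

843/5


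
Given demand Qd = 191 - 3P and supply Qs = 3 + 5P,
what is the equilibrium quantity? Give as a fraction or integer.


First find equilibrium price:
191 - 3P = 3 + 5P
P* = 188/8 = 47/2
Then substitute into demand:
Q* = 191 - 3 * 47/2 = 241/2

241/2


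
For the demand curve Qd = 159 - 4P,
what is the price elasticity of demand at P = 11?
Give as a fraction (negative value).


dQ/dP = -4
At P = 11: Q = 159 - 4*11 = 115
E = (dQ/dP)(P/Q) = (-4)(11/115) = -44/115

-44/115


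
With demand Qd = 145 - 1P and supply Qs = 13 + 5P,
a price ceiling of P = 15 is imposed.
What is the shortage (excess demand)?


At P = 15:
Qd = 145 - 1*15 = 130
Qs = 13 + 5*15 = 88
Shortage = Qd - Qs = 130 - 88 = 42

42


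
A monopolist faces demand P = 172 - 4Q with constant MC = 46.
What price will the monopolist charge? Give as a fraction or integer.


MR = 172 - 8Q
Set MR = MC: 172 - 8Q = 46
Q* = 63/4
Substitute into demand:
P* = 172 - 4*63/4 = 109

109


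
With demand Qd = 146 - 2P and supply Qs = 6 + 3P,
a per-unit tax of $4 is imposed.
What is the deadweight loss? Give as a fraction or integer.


Pre-tax equilibrium quantity: Q* = 90
Post-tax equilibrium quantity: Q_tax = 426/5
Reduction in quantity: Q* - Q_tax = 24/5
DWL = (1/2) * tax * (Q* - Q_tax)
DWL = (1/2) * 4 * 24/5 = 48/5

48/5


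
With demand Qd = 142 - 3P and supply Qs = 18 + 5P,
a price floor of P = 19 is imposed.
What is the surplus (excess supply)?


At P = 19:
Qd = 142 - 3*19 = 85
Qs = 18 + 5*19 = 113
Surplus = Qs - Qd = 113 - 85 = 28

28


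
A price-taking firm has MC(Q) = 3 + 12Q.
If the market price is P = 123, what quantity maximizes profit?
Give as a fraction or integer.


In perfect competition, profit is maximized where P = MC.
123 = 3 + 12Q
120 = 12Q
Q* = 120/12 = 10

10


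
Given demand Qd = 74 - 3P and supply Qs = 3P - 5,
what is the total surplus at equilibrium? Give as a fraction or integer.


Find equilibrium: 74 - 3P = 3P - 5
74 + 5 = 6P
P* = 79/6 = 79/6
Q* = 3*79/6 - 5 = 69/2
Inverse demand: P = 74/3 - Q/3, so P_max = 74/3
Inverse supply: P = 5/3 + Q/3, so P_min = 5/3
CS = (1/2) * 69/2 * (74/3 - 79/6) = 1587/8
PS = (1/2) * 69/2 * (79/6 - 5/3) = 1587/8
TS = CS + PS = 1587/8 + 1587/8 = 1587/4

1587/4


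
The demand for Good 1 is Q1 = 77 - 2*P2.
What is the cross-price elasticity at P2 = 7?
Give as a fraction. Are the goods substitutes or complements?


dQ1/dP2 = -2
At P2 = 7: Q1 = 77 - 2*7 = 63
Exy = (dQ1/dP2)(P2/Q1) = -2 * 7 / 63 = -2/9
Since Exy < 0, the goods are complements.

-2/9 (complements)


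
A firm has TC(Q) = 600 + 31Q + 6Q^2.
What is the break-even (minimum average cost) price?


AC(Q) = 600/Q + 31 + 6Q
To minimize: dAC/dQ = -600/Q^2 + 6 = 0
Q^2 = 600/6 = 100
Q* = 10
Min AC = 600/10 + 31 + 6*10
Min AC = 60 + 31 + 60 = 151

151


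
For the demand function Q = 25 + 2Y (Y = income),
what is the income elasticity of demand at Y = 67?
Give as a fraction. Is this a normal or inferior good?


dQ/dY = 2
At Y = 67: Q = 25 + 2*67 = 159
Ey = (dQ/dY)(Y/Q) = 2 * 67 / 159 = 134/159
Since Ey > 0, this is a normal good.

134/159 (normal good)


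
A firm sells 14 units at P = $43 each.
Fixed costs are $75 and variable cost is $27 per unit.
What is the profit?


Total Revenue = P * Q = 43 * 14 = $602
Total Cost = FC + VC*Q = 75 + 27*14 = $453
Profit = TR - TC = 602 - 453 = $149

$149


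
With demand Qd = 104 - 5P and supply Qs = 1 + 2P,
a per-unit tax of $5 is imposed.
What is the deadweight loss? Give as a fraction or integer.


Pre-tax equilibrium quantity: Q* = 213/7
Post-tax equilibrium quantity: Q_tax = 163/7
Reduction in quantity: Q* - Q_tax = 50/7
DWL = (1/2) * tax * (Q* - Q_tax)
DWL = (1/2) * 5 * 50/7 = 125/7

125/7


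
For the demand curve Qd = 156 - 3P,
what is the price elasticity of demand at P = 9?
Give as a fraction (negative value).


dQ/dP = -3
At P = 9: Q = 156 - 3*9 = 129
E = (dQ/dP)(P/Q) = (-3)(9/129) = -9/43

-9/43


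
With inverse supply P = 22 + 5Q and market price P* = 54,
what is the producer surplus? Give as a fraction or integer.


Minimum supply price (at Q=0): P_min = 22
Quantity supplied at P* = 54:
Q* = (54 - 22)/5 = 32/5
PS = (1/2) * Q* * (P* - P_min)
PS = (1/2) * 32/5 * (54 - 22)
PS = (1/2) * 32/5 * 32 = 512/5

512/5


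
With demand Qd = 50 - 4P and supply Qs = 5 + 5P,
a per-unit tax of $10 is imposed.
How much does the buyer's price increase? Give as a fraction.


With a per-unit tax, the buyer's price increase depends on relative slopes.
Supply slope: d = 5, Demand slope: b = 4
Buyer's price increase = d * tax / (b + d)
= 5 * 10 / (4 + 5)
= 50 / 9 = 50/9

50/9


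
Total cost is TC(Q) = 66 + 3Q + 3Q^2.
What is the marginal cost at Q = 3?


MC = dTC/dQ = 3 + 2*3*Q
At Q = 3:
MC = 3 + 6*3
MC = 3 + 18 = 21

21


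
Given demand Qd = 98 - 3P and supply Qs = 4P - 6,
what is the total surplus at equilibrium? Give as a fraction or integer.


Find equilibrium: 98 - 3P = 4P - 6
98 + 6 = 7P
P* = 104/7 = 104/7
Q* = 4*104/7 - 6 = 374/7
Inverse demand: P = 98/3 - Q/3, so P_max = 98/3
Inverse supply: P = 3/2 + Q/4, so P_min = 3/2
CS = (1/2) * 374/7 * (98/3 - 104/7) = 69938/147
PS = (1/2) * 374/7 * (104/7 - 3/2) = 34969/98
TS = CS + PS = 69938/147 + 34969/98 = 34969/42

34969/42


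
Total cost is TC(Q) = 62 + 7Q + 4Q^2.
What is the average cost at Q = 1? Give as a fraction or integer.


TC(1) = 62 + 7*1 + 4*1^2
TC(1) = 62 + 7 + 4 = 73
AC = TC/Q = 73/1 = 73

73


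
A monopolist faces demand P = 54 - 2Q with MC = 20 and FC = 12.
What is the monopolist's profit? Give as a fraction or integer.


MR = MC: 54 - 4Q = 20
Q* = 17/2
P* = 54 - 2*17/2 = 37
Profit = (P* - MC)*Q* - FC
= (37 - 20)*17/2 - 12
= 17*17/2 - 12
= 289/2 - 12 = 265/2

265/2


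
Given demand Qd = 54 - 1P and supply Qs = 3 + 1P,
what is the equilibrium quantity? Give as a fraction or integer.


First find equilibrium price:
54 - 1P = 3 + 1P
P* = 51/2 = 51/2
Then substitute into demand:
Q* = 54 - 1 * 51/2 = 57/2

57/2


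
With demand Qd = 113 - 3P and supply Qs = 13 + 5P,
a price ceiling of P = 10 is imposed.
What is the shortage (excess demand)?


At P = 10:
Qd = 113 - 3*10 = 83
Qs = 13 + 5*10 = 63
Shortage = Qd - Qs = 83 - 63 = 20

20


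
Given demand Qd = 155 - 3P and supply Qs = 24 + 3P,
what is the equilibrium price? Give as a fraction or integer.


At equilibrium, Qd = Qs.
155 - 3P = 24 + 3P
155 - 24 = 3P + 3P
131 = 6P
P* = 131/6 = 131/6

131/6


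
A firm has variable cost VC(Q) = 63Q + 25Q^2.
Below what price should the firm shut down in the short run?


AVC(Q) = VC(Q)/Q = 63 + 25Q
AVC is increasing in Q, so minimum AVC is at Q -> 0+.
Min AVC = 63
The firm should shut down if P < 63.

63


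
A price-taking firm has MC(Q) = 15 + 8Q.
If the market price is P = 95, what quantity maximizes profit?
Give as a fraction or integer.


In perfect competition, profit is maximized where P = MC.
95 = 15 + 8Q
80 = 8Q
Q* = 80/8 = 10

10


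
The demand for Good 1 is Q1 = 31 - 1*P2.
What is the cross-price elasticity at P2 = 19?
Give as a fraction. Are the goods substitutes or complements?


dQ1/dP2 = -1
At P2 = 19: Q1 = 31 - 1*19 = 12
Exy = (dQ1/dP2)(P2/Q1) = -1 * 19 / 12 = -19/12
Since Exy < 0, the goods are complements.

-19/12 (complements)


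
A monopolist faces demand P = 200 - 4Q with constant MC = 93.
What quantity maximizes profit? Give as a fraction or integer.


TR = P*Q = (200 - 4Q)Q = 200Q - 4Q^2
MR = dTR/dQ = 200 - 8Q
Set MR = MC:
200 - 8Q = 93
107 = 8Q
Q* = 107/8 = 107/8

107/8


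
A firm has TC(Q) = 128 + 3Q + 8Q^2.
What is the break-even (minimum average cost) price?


AC(Q) = 128/Q + 3 + 8Q
To minimize: dAC/dQ = -128/Q^2 + 8 = 0
Q^2 = 128/8 = 16
Q* = 4
Min AC = 128/4 + 3 + 8*4
Min AC = 32 + 3 + 32 = 67

67


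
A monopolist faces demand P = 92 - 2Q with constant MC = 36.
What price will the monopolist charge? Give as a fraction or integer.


MR = 92 - 4Q
Set MR = MC: 92 - 4Q = 36
Q* = 14
Substitute into demand:
P* = 92 - 2*14 = 64

64


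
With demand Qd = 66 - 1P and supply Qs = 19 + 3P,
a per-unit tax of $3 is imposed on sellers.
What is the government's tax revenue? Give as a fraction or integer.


With tax on sellers, new supply: Qs' = 19 + 3(P - 3)
= 10 + 3P
New equilibrium quantity:
Q_new = 52
Tax revenue = tax * Q_new = 3 * 52 = 156

156


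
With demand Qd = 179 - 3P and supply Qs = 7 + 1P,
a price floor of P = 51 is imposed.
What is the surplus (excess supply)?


At P = 51:
Qd = 179 - 3*51 = 26
Qs = 7 + 1*51 = 58
Surplus = Qs - Qd = 58 - 26 = 32

32


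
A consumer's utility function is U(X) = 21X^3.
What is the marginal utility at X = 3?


MU = dU/dX = 21*3*X^(3-1)
MU = 63*X^2
At X = 3:
MU = 63 * 3^2
MU = 63 * 9 = 567

567


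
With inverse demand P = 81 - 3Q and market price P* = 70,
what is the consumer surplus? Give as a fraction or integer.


Maximum willingness to pay (at Q=0): P_max = 81
Quantity demanded at P* = 70:
Q* = (81 - 70)/3 = 11/3
CS = (1/2) * Q* * (P_max - P*)
CS = (1/2) * 11/3 * (81 - 70)
CS = (1/2) * 11/3 * 11 = 121/6

121/6


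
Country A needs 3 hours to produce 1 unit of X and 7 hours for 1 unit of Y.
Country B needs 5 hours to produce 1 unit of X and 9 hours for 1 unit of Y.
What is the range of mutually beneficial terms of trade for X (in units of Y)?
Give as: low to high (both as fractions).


Opportunity cost of X for Country A = hours_X / hours_Y = 3/7 = 3/7 units of Y
Opportunity cost of X for Country B = hours_X / hours_Y = 5/9 = 5/9 units of Y
Terms of trade must be between the two opportunity costs.
Range: 3/7 to 5/9

3/7 to 5/9


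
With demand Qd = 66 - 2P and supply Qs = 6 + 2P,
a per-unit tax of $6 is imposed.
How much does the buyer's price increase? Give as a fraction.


With a per-unit tax, the buyer's price increase depends on relative slopes.
Supply slope: d = 2, Demand slope: b = 2
Buyer's price increase = d * tax / (b + d)
= 2 * 6 / (2 + 2)
= 12 / 4 = 3

3


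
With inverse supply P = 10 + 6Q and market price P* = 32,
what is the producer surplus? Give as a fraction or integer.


Minimum supply price (at Q=0): P_min = 10
Quantity supplied at P* = 32:
Q* = (32 - 10)/6 = 11/3
PS = (1/2) * Q* * (P* - P_min)
PS = (1/2) * 11/3 * (32 - 10)
PS = (1/2) * 11/3 * 22 = 121/3

121/3


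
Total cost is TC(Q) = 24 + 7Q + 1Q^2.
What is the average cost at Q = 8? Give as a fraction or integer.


TC(8) = 24 + 7*8 + 1*8^2
TC(8) = 24 + 56 + 64 = 144
AC = TC/Q = 144/8 = 18

18


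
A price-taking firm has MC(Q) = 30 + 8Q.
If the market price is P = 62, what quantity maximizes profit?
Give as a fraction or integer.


In perfect competition, profit is maximized where P = MC.
62 = 30 + 8Q
32 = 8Q
Q* = 32/8 = 4

4


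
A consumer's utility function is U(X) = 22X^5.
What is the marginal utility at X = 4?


MU = dU/dX = 22*5*X^(5-1)
MU = 110*X^4
At X = 4:
MU = 110 * 4^4
MU = 110 * 256 = 28160

28160


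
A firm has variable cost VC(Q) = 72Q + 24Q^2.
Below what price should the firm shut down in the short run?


AVC(Q) = VC(Q)/Q = 72 + 24Q
AVC is increasing in Q, so minimum AVC is at Q -> 0+.
Min AVC = 72
The firm should shut down if P < 72.

72


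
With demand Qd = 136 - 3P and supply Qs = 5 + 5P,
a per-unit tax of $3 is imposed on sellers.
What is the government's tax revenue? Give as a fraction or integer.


With tax on sellers, new supply: Qs' = 5 + 5(P - 3)
= 5P - 10
New equilibrium quantity:
Q_new = 325/4
Tax revenue = tax * Q_new = 3 * 325/4 = 975/4

975/4


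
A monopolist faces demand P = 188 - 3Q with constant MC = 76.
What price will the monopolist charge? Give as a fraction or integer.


MR = 188 - 6Q
Set MR = MC: 188 - 6Q = 76
Q* = 56/3
Substitute into demand:
P* = 188 - 3*56/3 = 132

132


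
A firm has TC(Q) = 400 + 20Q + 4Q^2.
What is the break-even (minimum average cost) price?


AC(Q) = 400/Q + 20 + 4Q
To minimize: dAC/dQ = -400/Q^2 + 4 = 0
Q^2 = 400/4 = 100
Q* = 10
Min AC = 400/10 + 20 + 4*10
Min AC = 40 + 20 + 40 = 100

100


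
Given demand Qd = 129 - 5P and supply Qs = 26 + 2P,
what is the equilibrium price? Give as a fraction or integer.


At equilibrium, Qd = Qs.
129 - 5P = 26 + 2P
129 - 26 = 5P + 2P
103 = 7P
P* = 103/7 = 103/7

103/7


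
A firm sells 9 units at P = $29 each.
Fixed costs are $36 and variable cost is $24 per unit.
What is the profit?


Total Revenue = P * Q = 29 * 9 = $261
Total Cost = FC + VC*Q = 36 + 24*9 = $252
Profit = TR - TC = 261 - 252 = $9

$9


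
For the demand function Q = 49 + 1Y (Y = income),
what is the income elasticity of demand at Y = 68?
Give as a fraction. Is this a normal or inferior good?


dQ/dY = 1
At Y = 68: Q = 49 + 1*68 = 117
Ey = (dQ/dY)(Y/Q) = 1 * 68 / 117 = 68/117
Since Ey > 0, this is a normal good.

68/117 (normal good)


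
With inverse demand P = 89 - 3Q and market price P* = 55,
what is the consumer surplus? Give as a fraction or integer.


Maximum willingness to pay (at Q=0): P_max = 89
Quantity demanded at P* = 55:
Q* = (89 - 55)/3 = 34/3
CS = (1/2) * Q* * (P_max - P*)
CS = (1/2) * 34/3 * (89 - 55)
CS = (1/2) * 34/3 * 34 = 578/3

578/3


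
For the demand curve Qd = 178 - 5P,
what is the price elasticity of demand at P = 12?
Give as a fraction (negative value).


dQ/dP = -5
At P = 12: Q = 178 - 5*12 = 118
E = (dQ/dP)(P/Q) = (-5)(12/118) = -30/59

-30/59


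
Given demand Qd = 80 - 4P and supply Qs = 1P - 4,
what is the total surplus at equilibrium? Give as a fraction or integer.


Find equilibrium: 80 - 4P = 1P - 4
80 + 4 = 5P
P* = 84/5 = 84/5
Q* = 1*84/5 - 4 = 64/5
Inverse demand: P = 20 - Q/4, so P_max = 20
Inverse supply: P = 4 + Q/1, so P_min = 4
CS = (1/2) * 64/5 * (20 - 84/5) = 512/25
PS = (1/2) * 64/5 * (84/5 - 4) = 2048/25
TS = CS + PS = 512/25 + 2048/25 = 512/5

512/5


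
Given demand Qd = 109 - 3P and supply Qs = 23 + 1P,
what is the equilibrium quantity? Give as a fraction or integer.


First find equilibrium price:
109 - 3P = 23 + 1P
P* = 86/4 = 43/2
Then substitute into demand:
Q* = 109 - 3 * 43/2 = 89/2

89/2


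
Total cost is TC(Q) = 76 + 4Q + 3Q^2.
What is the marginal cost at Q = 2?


MC = dTC/dQ = 4 + 2*3*Q
At Q = 2:
MC = 4 + 6*2
MC = 4 + 12 = 16

16


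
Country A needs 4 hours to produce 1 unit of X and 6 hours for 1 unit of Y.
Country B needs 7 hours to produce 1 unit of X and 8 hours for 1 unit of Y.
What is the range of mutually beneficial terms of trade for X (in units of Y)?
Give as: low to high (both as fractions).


Opportunity cost of X for Country A = hours_X / hours_Y = 4/6 = 2/3 units of Y
Opportunity cost of X for Country B = hours_X / hours_Y = 7/8 = 7/8 units of Y
Terms of trade must be between the two opportunity costs.
Range: 2/3 to 7/8

2/3 to 7/8


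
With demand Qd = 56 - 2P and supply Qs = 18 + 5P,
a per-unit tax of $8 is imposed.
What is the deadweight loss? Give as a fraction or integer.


Pre-tax equilibrium quantity: Q* = 316/7
Post-tax equilibrium quantity: Q_tax = 236/7
Reduction in quantity: Q* - Q_tax = 80/7
DWL = (1/2) * tax * (Q* - Q_tax)
DWL = (1/2) * 8 * 80/7 = 320/7

320/7


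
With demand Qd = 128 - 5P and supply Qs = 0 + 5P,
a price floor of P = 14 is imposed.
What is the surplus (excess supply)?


At P = 14:
Qd = 128 - 5*14 = 58
Qs = 0 + 5*14 = 70
Surplus = Qs - Qd = 70 - 58 = 12

12
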